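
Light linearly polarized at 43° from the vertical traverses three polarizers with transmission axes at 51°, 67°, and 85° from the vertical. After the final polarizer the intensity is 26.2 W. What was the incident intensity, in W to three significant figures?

I₀ ≈ 32.0 W

I₁ = I₀ cos²(51° − 43°) = I₀ cos²(8°) = 0.9806 I₀.
I₂ = I₁ cos²(67° − 51°) = 0.9806 I₀ · cos²(16°) = 0.9061 I₀.
I₃ = I₂ cos²(85° − 67°) = 0.9061 I₀ · cos²(18°) = 0.8196 I₀.
So 26.2 W = 0.8196 I₀, giving I₀ = 26.2/0.8196 = 31.97 W.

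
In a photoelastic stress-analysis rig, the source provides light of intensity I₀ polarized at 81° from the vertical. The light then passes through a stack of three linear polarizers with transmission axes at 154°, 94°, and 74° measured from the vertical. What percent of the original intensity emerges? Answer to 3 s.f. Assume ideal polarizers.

≈ 1.89%

By Malus's law, I₁ = I₀ cos²(154° − 81°) = I₀ cos²(73°) = 0.08548 I₀.
I₂ = I₁ cos²(94° − 154°) = 0.08548 I₀ · cos²(60°) = 0.02137 I₀.
I₃ = I₂ cos²(74° − 94°) = 0.02137 I₀ · cos²(20°) = 0.01887 I₀.
That is 1.887% of the incident intensity.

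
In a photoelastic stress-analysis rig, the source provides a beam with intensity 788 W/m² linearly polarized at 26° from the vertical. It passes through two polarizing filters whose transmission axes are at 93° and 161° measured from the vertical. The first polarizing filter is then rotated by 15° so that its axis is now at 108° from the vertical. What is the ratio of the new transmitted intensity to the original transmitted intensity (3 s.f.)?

Before rotation:
By Malus's law, I₁ = I₀ cos²(93° − 26°) = I₀ cos²(67°) = 0.1527 I₀.
I₂ = I₁ cos²(161° − 93°) = 0.1527 I₀ · cos²(68°) = 0.02142 I₀.
After rotation:
I₁ = I₀ cos²(108° − 26°) = I₀ cos²(82°) = 0.01937 I₀.
I₂ = I₁ cos²(161° − 108°) = 0.01937 I₀ · cos²(53°) = 0.007015 I₀.
Ratio = 0.007015 / 0.02142 = 0.3274.

I_new/I_old ≈ 0.327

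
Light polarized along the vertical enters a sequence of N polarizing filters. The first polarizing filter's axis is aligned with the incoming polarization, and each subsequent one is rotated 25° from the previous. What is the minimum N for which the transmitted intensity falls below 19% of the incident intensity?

N = 10

First polarizer is aligned with the polarization: full transmission.
Each further stage multiplies by cos²(25°) = 0.8214.
After N polarizers: T = 0.8214^(N−1). Require T < 0.19 ⇒ N−1 > ln(0.19)/ln(0.8214) = 8.44, so N−1 ≥ 9 and N = 10.
Check: N=10 gives T = 0.1702 < 0.19; N=9 gives T = 0.2072.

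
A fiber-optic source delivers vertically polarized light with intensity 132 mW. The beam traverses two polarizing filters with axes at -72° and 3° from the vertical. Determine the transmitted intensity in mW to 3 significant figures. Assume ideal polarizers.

I₁ = 132 mW · cos²(72°) = 12.6 mW.
I₂ = I₁ · cos²(75°) = 12.6 · 0.06699 = 0.8444 mW.

I ≈ 0.844 mW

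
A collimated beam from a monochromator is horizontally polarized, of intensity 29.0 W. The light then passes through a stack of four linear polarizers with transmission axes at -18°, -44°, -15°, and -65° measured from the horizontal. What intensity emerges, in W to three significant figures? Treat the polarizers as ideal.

I ≈ 6.70 W

I₁ = 29.0 W · cos²(18°) = 26.23 W.
I₂ = I₁ · cos²(26°) = 26.23 · 0.8078 = 21.19 W.
I₃ = I₂ · cos²(29°) = 21.19 · 0.765 = 16.21 W.
I₄ = I₃ · cos²(50°) = 16.21 · 0.4132 = 6.697 W.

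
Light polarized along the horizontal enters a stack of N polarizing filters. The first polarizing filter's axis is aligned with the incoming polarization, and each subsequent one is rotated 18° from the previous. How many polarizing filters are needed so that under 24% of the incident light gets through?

N = 16

First polarizer is aligned with the polarization: full transmission.
Each further stage multiplies by cos²(18°) = 0.9045.
After N polarizers: T = 0.9045^(N−1). Require T < 0.24 ⇒ N−1 > ln(0.24)/ln(0.9045) = 14.22, so N−1 ≥ 15 and N = 16.
Check: N=16 gives T = 0.2219 < 0.24; N=15 gives T = 0.2453.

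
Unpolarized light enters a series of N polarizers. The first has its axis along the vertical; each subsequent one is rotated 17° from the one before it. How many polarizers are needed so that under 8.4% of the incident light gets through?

N = 21

First polarizer halves the unpolarized light: factor 1/2.
Each further stage multiplies by cos²(17°) = 0.9145.
After N polarizers: T = 0.5·0.9145^(N−1). Require T < 0.084 ⇒ N−1 > ln(0.084/0.5)/ln(0.9145) = 19.96, so N−1 ≥ 20 and N = 21.
Check: N=21 gives T = 0.08372 < 0.084; N=20 gives T = 0.09154.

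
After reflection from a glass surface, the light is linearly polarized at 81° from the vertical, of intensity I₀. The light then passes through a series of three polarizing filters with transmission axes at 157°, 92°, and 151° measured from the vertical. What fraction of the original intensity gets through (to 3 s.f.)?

I₁ = I₀ cos²(157° − 81°) = I₀ cos²(76°) = 0.05853 I₀.
I₂ = I₁ cos²(92° − 157°) = 0.05853 I₀ · cos²(65°) = 0.01045 I₀.
I₃ = I₂ cos²(151° − 92°) = 0.01045 I₀ · cos²(59°) = 0.002773 I₀.
Transmitted fraction = 0.002773.

≈ 0.00277 I₀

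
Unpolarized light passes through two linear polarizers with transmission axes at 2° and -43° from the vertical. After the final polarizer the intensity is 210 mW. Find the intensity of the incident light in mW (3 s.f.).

I₀ ≈ 840 mW

Unpolarized light through the first polarizer → I₁ = ½ I₀, now polarized at 2°.
I₂ = I₁ cos²(-43° − 2°) = 0.5 I₀ · cos²(45°) = 0.25 I₀.
So 210 mW = 0.25 I₀, giving I₀ = 210/0.25 = 840 mW.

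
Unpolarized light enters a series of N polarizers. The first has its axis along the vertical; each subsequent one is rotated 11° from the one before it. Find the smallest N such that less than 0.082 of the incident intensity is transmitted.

N = 50

First polarizer halves the unpolarized light: factor 1/2.
Each further stage multiplies by cos²(11°) = 0.9636.
After N polarizers: T = 0.5·0.9636^(N−1). Require T < 0.082 ⇒ N−1 > ln(0.082/0.5)/ln(0.9636) = 48.75, so N−1 ≥ 49 and N = 50.
Check: N=50 gives T = 0.08123 < 0.082; N=49 gives T = 0.0843.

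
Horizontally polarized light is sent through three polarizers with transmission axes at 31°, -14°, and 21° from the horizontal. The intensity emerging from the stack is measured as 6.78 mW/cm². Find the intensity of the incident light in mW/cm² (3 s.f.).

I₀ ≈ 27.5 mW/cm²

By Malus's law, I₁ = I₀ cos²(31° − 0°) = I₀ cos²(31°) = 0.7347 I₀.
I₂ = I₁ cos²(-14° − 31°) = 0.7347 I₀ · cos²(45°) = 0.3674 I₀.
I₃ = I₂ cos²(21° + 14°) = 0.3674 I₀ · cos²(35°) = 0.2465 I₀.
So 6.78 mW/cm² = 0.2465 I₀, giving I₀ = 6.78/0.2465 = 27.5 mW/cm².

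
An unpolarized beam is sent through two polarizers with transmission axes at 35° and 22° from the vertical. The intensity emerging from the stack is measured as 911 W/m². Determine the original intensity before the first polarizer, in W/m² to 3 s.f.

I₀ ≈ 1920 W/m²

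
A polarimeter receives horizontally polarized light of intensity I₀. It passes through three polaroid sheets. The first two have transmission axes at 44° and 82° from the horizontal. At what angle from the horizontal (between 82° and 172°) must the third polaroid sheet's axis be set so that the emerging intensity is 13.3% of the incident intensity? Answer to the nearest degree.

θ ≈ 132°

I₁ = I₀ cos²(44° − 0°) = I₀ cos²(44°) = 0.5174 I₀.
I₂ = I₁ cos²(82° − 44°) = 0.5174 I₀ · cos²(38°) = 0.3213 I₀.
Need I₃/I₀ = 0.133, so cos²(θ − 82°) = 0.133 / 0.3213 = 0.4139.
θ − 82° = arccos(√0.4139) = 50.0°, giving θ ≈ 82 + 50.0 = 132.0°.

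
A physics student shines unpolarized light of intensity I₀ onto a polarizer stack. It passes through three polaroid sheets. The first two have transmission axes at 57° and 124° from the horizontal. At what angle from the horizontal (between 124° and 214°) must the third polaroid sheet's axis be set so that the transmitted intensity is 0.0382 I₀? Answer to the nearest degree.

Unpolarized light through the first polarizer → I₁ = ½ I₀, now polarized at 57°.
I₂ = I₁ cos²(124° − 57°) = 0.5 I₀ · cos²(67°) = 0.07634 I₀.
Need I₃/I₀ = 0.0382, so cos²(θ − 124°) = 0.0382 / 0.07634 = 0.5004.
θ − 124° = arccos(√0.5004) = 45.0°, giving θ ≈ 124 + 45.0 = 169.0°.

θ ≈ 169°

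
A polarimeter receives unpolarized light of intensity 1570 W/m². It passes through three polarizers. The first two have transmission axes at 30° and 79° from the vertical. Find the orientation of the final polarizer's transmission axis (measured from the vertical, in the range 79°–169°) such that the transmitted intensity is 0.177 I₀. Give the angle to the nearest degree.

θ ≈ 104°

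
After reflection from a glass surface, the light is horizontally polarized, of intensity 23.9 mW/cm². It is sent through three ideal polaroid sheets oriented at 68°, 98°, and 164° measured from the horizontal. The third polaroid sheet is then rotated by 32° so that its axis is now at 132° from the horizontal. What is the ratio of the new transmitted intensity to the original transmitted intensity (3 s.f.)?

I_new/I_old ≈ 4.15

Before rotation:
I₁ = I₀ cos²(68° − 0°) = I₀ cos²(68°) = 0.1403 I₀.
I₂ = I₁ cos²(98° − 68°) = 0.1403 I₀ · cos²(30°) = 0.1052 I₀.
I₃ = I₂ cos²(164° − 98°) = 0.1052 I₀ · cos²(66°) = 0.01741 I₀.
After rotation:
I₁ = I₀ cos²(68° − 0°) = I₀ cos²(68°) = 0.1403 I₀.
I₂ = I₁ cos²(98° − 68°) = 0.1403 I₀ · cos²(30°) = 0.1052 I₀.
I₃ = I₂ cos²(132° − 98°) = 0.1052 I₀ · cos²(34°) = 0.07234 I₀.
Ratio = 0.07234 / 0.01741 = 4.155.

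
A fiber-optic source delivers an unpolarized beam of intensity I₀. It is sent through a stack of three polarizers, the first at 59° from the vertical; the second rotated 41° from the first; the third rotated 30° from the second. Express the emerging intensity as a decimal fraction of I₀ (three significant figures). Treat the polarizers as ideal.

Unpolarized light through the first polarizer → I₁ = ½ I₀, now polarized at 59°.
I₂ = I₁ cos²(41°) = 0.5 · 0.5696 I₀ = 0.2848 I₀.
I₃ = I₂ cos²(30°) = 0.2848 · 0.75 I₀ = 0.2136 I₀.
Transmitted fraction = 0.2136.

≈ 0.214 I₀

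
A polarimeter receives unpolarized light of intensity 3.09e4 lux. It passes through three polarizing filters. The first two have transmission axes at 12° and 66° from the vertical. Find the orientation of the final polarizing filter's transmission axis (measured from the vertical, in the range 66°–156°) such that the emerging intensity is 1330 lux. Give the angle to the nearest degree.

θ ≈ 126°

Unpolarized light through the first polarizer → I₁ = ½ I₀, now polarized at 12°.
I₂ = I₁ cos²(66° − 12°) = 0.5 I₀ · cos²(54°) = 0.1727 I₀.
Target fraction: 1330 / 3.09e4 lux = 0.04304 of I₀.
Need I₃/I₀ = 0.04304, so cos²(θ − 66°) = 0.04304 / 0.1727 = 0.2492.
θ − 66° = arccos(√0.2492) = 60.1°, giving θ ≈ 66 + 60.1 = 126.1°.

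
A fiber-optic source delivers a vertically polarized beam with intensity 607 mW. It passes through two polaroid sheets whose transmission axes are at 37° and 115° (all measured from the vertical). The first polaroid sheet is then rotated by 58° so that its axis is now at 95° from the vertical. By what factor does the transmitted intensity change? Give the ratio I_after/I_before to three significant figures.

Before rotation:
By Malus's law, I₁ = I₀ cos²(37° − 0°) = I₀ cos²(37°) = 0.6378 I₀.
I₂ = I₁ cos²(115° − 37°) = 0.6378 I₀ · cos²(78°) = 0.02757 I₀.
After rotation:
I₁ = I₀ cos²(95° − 0°) = I₀ cos²(85°) = 0.007596 I₀.
I₂ = I₁ cos²(115° − 95°) = 0.007596 I₀ · cos²(20°) = 0.006708 I₀.
Ratio = 0.006708 / 0.02757 = 0.2433.

I_new/I_old ≈ 0.243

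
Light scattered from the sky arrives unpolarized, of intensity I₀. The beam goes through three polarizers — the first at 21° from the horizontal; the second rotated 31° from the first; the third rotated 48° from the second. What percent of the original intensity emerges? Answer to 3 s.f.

≈ 16.4%

Unpolarized light through the first polarizer → I₁ = ½ I₀, now polarized at 21°.
I₂ = I₁ cos²(31°) = 0.5 · 0.7347 I₀ = 0.3674 I₀.
I₃ = I₂ cos²(48°) = 0.3674 · 0.4477 I₀ = 0.1645 I₀.
That is 16.45% of the incident intensity.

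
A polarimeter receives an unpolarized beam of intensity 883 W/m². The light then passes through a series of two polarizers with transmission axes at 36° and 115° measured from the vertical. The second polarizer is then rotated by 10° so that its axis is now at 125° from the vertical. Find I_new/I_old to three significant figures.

I_new/I_old ≈ 0.00837

Before rotation:
Unpolarized light through the first polarizer → I₁ = ½ I₀, now polarized at 36°.
I₂ = I₁ cos²(115° − 36°) = 0.5 I₀ · cos²(79°) = 0.0182 I₀.
After rotation:
Unpolarized light through the first polarizer → I₁ = ½ I₀, now polarized at 36°.
I₂ = I₁ cos²(125° − 36°) = 0.5 I₀ · cos²(89°) = 0.0001523 I₀.
Ratio = 0.0001523 / 0.0182 = 0.008366.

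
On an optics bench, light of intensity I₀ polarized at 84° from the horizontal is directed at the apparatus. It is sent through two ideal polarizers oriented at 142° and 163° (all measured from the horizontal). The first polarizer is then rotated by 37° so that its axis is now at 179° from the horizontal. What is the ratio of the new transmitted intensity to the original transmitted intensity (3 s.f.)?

I_new/I_old ≈ 0.0287

Before rotation:
By Malus's law, I₁ = I₀ cos²(142° − 84°) = I₀ cos²(58°) = 0.2808 I₀.
I₂ = I₁ cos²(163° − 142°) = 0.2808 I₀ · cos²(21°) = 0.2448 I₀.
After rotation:
I₁ = I₀ cos²(179° − 84°) = I₀ cos²(85°) = 0.007596 I₀.
I₂ = I₁ cos²(163° − 179°) = 0.007596 I₀ · cos²(16°) = 0.007019 I₀.
Ratio = 0.007019 / 0.2448 = 0.02868.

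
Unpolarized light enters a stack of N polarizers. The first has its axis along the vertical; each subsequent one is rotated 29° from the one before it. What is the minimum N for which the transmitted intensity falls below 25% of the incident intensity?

First polarizer halves the unpolarized light: factor 1/2.
Each further stage multiplies by cos²(29°) = 0.765.
After N polarizers: T = 0.5·0.765^(N−1). Require T < 0.25 ⇒ N−1 > ln(0.25/0.5)/ln(0.765) = 2.59, so N−1 ≥ 3 and N = 4.
Check: N=4 gives T = 0.2238 < 0.25; N=3 gives T = 0.2926.

N = 4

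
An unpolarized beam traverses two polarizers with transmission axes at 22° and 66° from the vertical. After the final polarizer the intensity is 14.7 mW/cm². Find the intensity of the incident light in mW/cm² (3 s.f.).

I₀ ≈ 56.8 mW/cm²

Unpolarized light through the first polarizer → I₁ = ½ I₀, now polarized at 22°.
I₂ = I₁ cos²(66° − 22°) = 0.5 I₀ · cos²(44°) = 0.2587 I₀.
So 14.7 mW/cm² = 0.2587 I₀, giving I₀ = 14.7/0.2587 = 56.82 mW/cm².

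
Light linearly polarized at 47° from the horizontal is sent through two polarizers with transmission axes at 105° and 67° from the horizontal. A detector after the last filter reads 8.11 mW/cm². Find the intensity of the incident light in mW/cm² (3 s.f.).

I₁ = I₀ cos²(105° − 47°) = I₀ cos²(58°) = 0.2808 I₀.
I₂ = I₁ cos²(67° − 105°) = 0.2808 I₀ · cos²(38°) = 0.1744 I₀.
So 8.11 mW/cm² = 0.1744 I₀, giving I₀ = 8.11/0.1744 = 46.51 mW/cm².

I₀ ≈ 46.5 mW/cm²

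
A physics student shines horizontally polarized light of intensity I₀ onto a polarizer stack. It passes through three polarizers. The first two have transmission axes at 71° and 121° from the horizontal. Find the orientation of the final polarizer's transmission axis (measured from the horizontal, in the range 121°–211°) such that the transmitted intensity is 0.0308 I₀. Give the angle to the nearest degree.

I₁ = I₀ cos²(71° − 0°) = I₀ cos²(71°) = 0.106 I₀.
I₂ = I₁ cos²(121° − 71°) = 0.106 I₀ · cos²(50°) = 0.04379 I₀.
Need I₃/I₀ = 0.0308, so cos²(θ − 121°) = 0.0308 / 0.04379 = 0.7033.
θ − 121° = arccos(√0.7033) = 33.0°, giving θ ≈ 121 + 33.0 = 154.0°.

θ ≈ 154°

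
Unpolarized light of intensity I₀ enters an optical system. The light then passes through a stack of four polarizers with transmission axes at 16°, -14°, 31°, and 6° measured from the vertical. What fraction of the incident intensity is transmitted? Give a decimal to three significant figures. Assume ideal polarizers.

Unpolarized light through the first polarizer → I₁ = ½ I₀, now polarized at 16°.
I₂ = I₁ cos²(-14° − 16°) = 0.5 I₀ · cos²(30°) = 0.375 I₀.
I₃ = I₂ cos²(31° + 14°) = 0.375 I₀ · cos²(45°) = 0.1875 I₀.
I₄ = I₃ cos²(6° − 31°) = 0.1875 I₀ · cos²(25°) = 0.154 I₀.
Transmitted fraction = 0.154.

≈ 0.154 I₀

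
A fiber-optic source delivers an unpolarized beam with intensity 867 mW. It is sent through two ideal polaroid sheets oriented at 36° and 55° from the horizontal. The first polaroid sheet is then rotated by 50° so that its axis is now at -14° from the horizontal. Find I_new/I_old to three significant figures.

Before rotation:
Unpolarized light through the first polarizer → I₁ = ½ I₀, now polarized at 36°.
I₂ = I₁ cos²(55° − 36°) = 0.5 I₀ · cos²(19°) = 0.447 I₀.
After rotation:
Unpolarized light through the first polarizer → I₁ = ½ I₀, now polarized at -14°.
I₂ = I₁ cos²(55° + 14°) = 0.5 I₀ · cos²(69°) = 0.06421 I₀.
Ratio = 0.06421 / 0.447 = 0.1437.

I_new/I_old ≈ 0.144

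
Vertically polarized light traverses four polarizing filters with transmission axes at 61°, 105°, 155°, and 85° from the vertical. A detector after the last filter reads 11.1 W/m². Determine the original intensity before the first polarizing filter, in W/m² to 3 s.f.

I₀ ≈ 1890 W/m²

I₁ = I₀ cos²(61° − 0°) = I₀ cos²(61°) = 0.235 I₀.
I₂ = I₁ cos²(105° − 61°) = 0.235 I₀ · cos²(44°) = 0.1216 I₀.
I₃ = I₂ cos²(155° − 105°) = 0.1216 I₀ · cos²(50°) = 0.05025 I₀.
I₄ = I₃ cos²(85° − 155°) = 0.05025 I₀ · cos²(70°) = 0.005878 I₀.
So 11.1 W/m² = 0.005878 I₀, giving I₀ = 11.1/0.005878 = 1888 W/m².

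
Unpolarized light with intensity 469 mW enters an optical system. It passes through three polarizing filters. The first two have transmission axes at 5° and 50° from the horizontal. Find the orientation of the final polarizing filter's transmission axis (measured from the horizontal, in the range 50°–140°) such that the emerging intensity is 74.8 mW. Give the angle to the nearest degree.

Unpolarized light through the first polarizer → I₁ = ½ I₀, now polarized at 5°.
I₂ = I₁ cos²(50° − 5°) = 0.5 I₀ · cos²(45°) = 0.25 I₀.
Target fraction: 74.8 / 469 mW = 0.1595 of I₀.
Need I₃/I₀ = 0.1595, so cos²(θ − 50°) = 0.1595 / 0.25 = 0.638.
θ − 50° = arccos(√0.638) = 37.0°, giving θ ≈ 50 + 37.0 = 87.0°.

θ ≈ 87°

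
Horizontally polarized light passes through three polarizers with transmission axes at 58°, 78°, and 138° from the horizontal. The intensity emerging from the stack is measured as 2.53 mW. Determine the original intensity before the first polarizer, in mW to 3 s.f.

I₀ ≈ 40.8 mW

I₁ = I₀ cos²(58° − 0°) = I₀ cos²(58°) = 0.2808 I₀.
I₂ = I₁ cos²(78° − 58°) = 0.2808 I₀ · cos²(20°) = 0.248 I₀.
I₃ = I₂ cos²(138° − 78°) = 0.248 I₀ · cos²(60°) = 0.06199 I₀.
So 2.53 mW = 0.06199 I₀, giving I₀ = 2.53/0.06199 = 40.81 mW.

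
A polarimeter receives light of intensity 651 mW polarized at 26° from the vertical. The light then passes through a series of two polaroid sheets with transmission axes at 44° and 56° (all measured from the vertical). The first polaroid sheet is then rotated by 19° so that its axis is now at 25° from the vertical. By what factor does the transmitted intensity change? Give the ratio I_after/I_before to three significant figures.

Before rotation:
By Malus's law, I₁ = I₀ cos²(44° − 26°) = I₀ cos²(18°) = 0.9045 I₀.
I₂ = I₁ cos²(56° − 44°) = 0.9045 I₀ · cos²(12°) = 0.8654 I₀.
After rotation:
I₁ = I₀ cos²(25° − 26°) = I₀ cos²(1°) = 0.9997 I₀.
I₂ = I₁ cos²(56° − 25°) = 0.9997 I₀ · cos²(31°) = 0.7345 I₀.
Ratio = 0.7345 / 0.8654 = 0.8487.

I_new/I_old ≈ 0.849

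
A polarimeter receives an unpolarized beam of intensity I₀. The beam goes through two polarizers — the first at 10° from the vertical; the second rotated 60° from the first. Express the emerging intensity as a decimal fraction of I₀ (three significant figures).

≈ 0.125 I₀

Unpolarized light through the first polarizer → I₁ = ½ I₀, now polarized at 10°.
I₂ = I₁ cos²(60°) = 0.5 · 0.25 I₀ = 0.125 I₀.
Transmitted fraction = 0.125.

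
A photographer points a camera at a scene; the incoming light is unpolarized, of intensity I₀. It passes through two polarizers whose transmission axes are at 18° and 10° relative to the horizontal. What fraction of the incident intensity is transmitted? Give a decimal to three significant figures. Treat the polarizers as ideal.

Unpolarized light through the first polarizer → I₁ = ½ I₀, now polarized at 18°.
I₂ = I₁ cos²(10° − 18°) = 0.5 I₀ · cos²(8°) = 0.4903 I₀.
Transmitted fraction = 0.4903.

≈ 0.490 I₀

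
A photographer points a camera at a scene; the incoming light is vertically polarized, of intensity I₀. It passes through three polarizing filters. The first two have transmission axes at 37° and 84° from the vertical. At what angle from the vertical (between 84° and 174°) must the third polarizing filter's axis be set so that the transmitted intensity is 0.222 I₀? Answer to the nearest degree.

θ ≈ 114°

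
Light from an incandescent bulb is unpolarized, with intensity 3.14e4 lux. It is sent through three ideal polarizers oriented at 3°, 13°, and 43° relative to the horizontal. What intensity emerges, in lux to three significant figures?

Unpolarized light through the first polarizer → I₁ = 3.14e4 lux/2 = 1.57e+04 lux, polarized at 3°.
I₂ = I₁ · cos²(10°) = 1.57e+04 · 0.9698 = 1.523e+04 lux.
I₃ = I₂ · cos²(30°) = 1.523e+04 · 0.75 = 1.142e+04 lux.

I ≈ 1.14e4 lux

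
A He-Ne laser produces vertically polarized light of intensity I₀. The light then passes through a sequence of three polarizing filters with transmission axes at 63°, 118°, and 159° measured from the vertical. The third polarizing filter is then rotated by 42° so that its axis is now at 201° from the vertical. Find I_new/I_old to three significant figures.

Before rotation:
I₁ = I₀ cos²(63° − 0°) = I₀ cos²(63°) = 0.2061 I₀.
I₂ = I₁ cos²(118° − 63°) = 0.2061 I₀ · cos²(55°) = 0.06781 I₀.
I₃ = I₂ cos²(159° − 118°) = 0.06781 I₀ · cos²(41°) = 0.03862 I₀.
After rotation:
I₁ = I₀ cos²(63° − 0°) = I₀ cos²(63°) = 0.2061 I₀.
I₂ = I₁ cos²(118° − 63°) = 0.2061 I₀ · cos²(55°) = 0.06781 I₀.
I₃ = I₂ cos²(201° − 118°) = 0.06781 I₀ · cos²(83°) = 0.001007 I₀.
Ratio = 0.001007 / 0.03862 = 0.02608.

I_new/I_old ≈ 0.0261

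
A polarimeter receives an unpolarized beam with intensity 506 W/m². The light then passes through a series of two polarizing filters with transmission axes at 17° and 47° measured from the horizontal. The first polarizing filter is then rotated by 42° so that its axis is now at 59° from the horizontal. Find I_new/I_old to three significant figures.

Before rotation:
Unpolarized light through the first polarizer → I₁ = ½ I₀, now polarized at 17°.
I₂ = I₁ cos²(47° − 17°) = 0.5 I₀ · cos²(30°) = 0.375 I₀.
After rotation:
Unpolarized light through the first polarizer → I₁ = ½ I₀, now polarized at 59°.
I₂ = I₁ cos²(47° − 59°) = 0.5 I₀ · cos²(12°) = 0.4784 I₀.
Ratio = 0.4784 / 0.375 = 1.276.

I_new/I_old ≈ 1.28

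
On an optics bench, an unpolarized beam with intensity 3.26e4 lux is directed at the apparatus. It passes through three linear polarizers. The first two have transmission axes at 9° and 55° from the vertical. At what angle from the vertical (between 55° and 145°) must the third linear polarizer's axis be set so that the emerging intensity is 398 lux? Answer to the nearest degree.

θ ≈ 132°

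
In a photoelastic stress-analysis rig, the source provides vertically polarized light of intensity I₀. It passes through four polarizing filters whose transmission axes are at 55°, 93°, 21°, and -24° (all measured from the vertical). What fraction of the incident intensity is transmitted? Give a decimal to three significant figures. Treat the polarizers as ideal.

I₁ = I₀ cos²(55° − 0°) = I₀ cos²(55°) = 0.329 I₀.
I₂ = I₁ cos²(93° − 55°) = 0.329 I₀ · cos²(38°) = 0.2043 I₀.
I₃ = I₂ cos²(21° − 93°) = 0.2043 I₀ · cos²(72°) = 0.01951 I₀.
I₄ = I₃ cos²(-24° − 21°) = 0.01951 I₀ · cos²(45°) = 0.009754 I₀.
Transmitted fraction = 0.009754.

≈ 0.00975 I₀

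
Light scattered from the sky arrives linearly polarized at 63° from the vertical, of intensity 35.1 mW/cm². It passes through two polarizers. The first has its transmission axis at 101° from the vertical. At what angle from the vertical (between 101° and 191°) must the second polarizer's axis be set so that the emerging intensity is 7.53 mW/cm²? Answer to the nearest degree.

θ ≈ 155°

By Malus's law, I₁ = I₀ cos²(101° − 63°) = I₀ cos²(38°) = 0.621 I₀.
Target fraction: 7.53 / 35.1 mW/cm² = 0.2145 of I₀.
Need I₂/I₀ = 0.2145, so cos²(θ − 101°) = 0.2145 / 0.621 = 0.3455.
θ − 101° = arccos(√0.3455) = 54.0°, giving θ ≈ 101 + 54.0 = 155.0°.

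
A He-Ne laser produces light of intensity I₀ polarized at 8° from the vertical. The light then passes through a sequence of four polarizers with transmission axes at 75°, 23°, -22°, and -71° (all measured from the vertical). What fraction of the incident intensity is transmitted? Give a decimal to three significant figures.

I₁ = I₀ cos²(75° − 8°) = I₀ cos²(67°) = 0.1527 I₀.
I₂ = I₁ cos²(23° − 75°) = 0.1527 I₀ · cos²(52°) = 0.05787 I₀.
I₃ = I₂ cos²(-22° − 23°) = 0.05787 I₀ · cos²(45°) = 0.02893 I₀.
I₄ = I₃ cos²(-71° + 22°) = 0.02893 I₀ · cos²(49°) = 0.01245 I₀.
Transmitted fraction = 0.01245.

≈ 0.0125 I₀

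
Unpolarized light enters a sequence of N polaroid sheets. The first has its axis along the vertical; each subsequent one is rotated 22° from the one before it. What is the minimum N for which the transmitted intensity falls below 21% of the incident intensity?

N = 7

First polarizer halves the unpolarized light: factor 1/2.
Each further stage multiplies by cos²(22°) = 0.8597.
After N polarizers: T = 0.5·0.8597^(N−1). Require T < 0.21 ⇒ N−1 > ln(0.21/0.5)/ln(0.8597) = 5.74, so N−1 ≥ 6 and N = 7.
Check: N=7 gives T = 0.2018 < 0.21; N=6 gives T = 0.2348.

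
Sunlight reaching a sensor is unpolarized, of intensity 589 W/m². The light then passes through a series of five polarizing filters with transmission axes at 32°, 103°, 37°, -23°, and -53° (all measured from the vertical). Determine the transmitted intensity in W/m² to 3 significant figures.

Unpolarized light through the first polarizer → I₁ = 589 W/m²/2 = 294.5 W/m², polarized at 32°.
I₂ = I₁ · cos²(71°) = 294.5 · 0.106 = 31.22 W/m².
I₃ = I₂ · cos²(66°) = 31.22 · 0.1654 = 5.164 W/m².
I₄ = I₃ · cos²(60°) = 5.164 · 0.25 = 1.291 W/m².
I₅ = I₄ · cos²(30°) = 1.291 · 0.75 = 0.9683 W/m².

I ≈ 0.968 W/m²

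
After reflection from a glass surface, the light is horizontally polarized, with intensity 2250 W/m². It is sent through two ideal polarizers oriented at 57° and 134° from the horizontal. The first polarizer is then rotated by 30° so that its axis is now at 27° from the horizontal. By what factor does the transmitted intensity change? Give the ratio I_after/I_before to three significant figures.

Before rotation:
I₁ = I₀ cos²(57° − 0°) = I₀ cos²(57°) = 0.2966 I₀.
I₂ = I₁ cos²(134° − 57°) = 0.2966 I₀ · cos²(77°) = 0.01501 I₀.
After rotation:
I₁ = I₀ cos²(27° − 0°) = I₀ cos²(27°) = 0.7939 I₀.
Angle between axes 1 and 2: 73°. I₂ = 0.7939 I₀ · cos²(73°) = 0.06786 I₀.
Ratio = 0.06786 / 0.01501 = 4.521.

I_new/I_old ≈ 4.52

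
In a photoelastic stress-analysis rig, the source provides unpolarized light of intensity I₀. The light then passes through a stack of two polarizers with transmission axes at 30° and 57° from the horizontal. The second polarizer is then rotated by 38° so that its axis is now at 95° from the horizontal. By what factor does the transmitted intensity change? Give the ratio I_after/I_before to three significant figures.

I_new/I_old ≈ 0.225

Before rotation:
Unpolarized light through the first polarizer → I₁ = ½ I₀, now polarized at 30°.
I₂ = I₁ cos²(57° − 30°) = 0.5 I₀ · cos²(27°) = 0.3969 I₀.
After rotation:
Unpolarized light through the first polarizer → I₁ = ½ I₀, now polarized at 30°.
I₂ = I₁ cos²(95° − 30°) = 0.5 I₀ · cos²(65°) = 0.0893 I₀.
Ratio = 0.0893 / 0.3969 = 0.225.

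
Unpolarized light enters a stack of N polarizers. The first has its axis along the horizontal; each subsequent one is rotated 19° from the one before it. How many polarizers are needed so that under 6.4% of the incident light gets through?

First polarizer halves the unpolarized light: factor 1/2.
Each further stage multiplies by cos²(19°) = 0.894.
After N polarizers: T = 0.5·0.894^(N−1). Require T < 0.064 ⇒ N−1 > ln(0.064/0.5)/ln(0.894) = 18.35, so N−1 ≥ 19 and N = 20.
Check: N=20 gives T = 0.05949 < 0.064; N=19 gives T = 0.06654.

N = 20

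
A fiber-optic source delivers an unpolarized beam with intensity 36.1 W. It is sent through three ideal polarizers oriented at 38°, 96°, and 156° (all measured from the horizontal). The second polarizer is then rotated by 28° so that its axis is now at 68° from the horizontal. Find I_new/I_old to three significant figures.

I_new/I_old ≈ 0.0130

Before rotation:
Unpolarized light through the first polarizer → I₁ = ½ I₀, now polarized at 38°.
I₂ = I₁ cos²(96° − 38°) = 0.5 I₀ · cos²(58°) = 0.1404 I₀.
I₃ = I₂ cos²(156° − 96°) = 0.1404 I₀ · cos²(60°) = 0.0351 I₀.
After rotation:
Unpolarized light through the first polarizer → I₁ = ½ I₀, now polarized at 38°.
I₂ = I₁ cos²(68° − 38°) = 0.5 I₀ · cos²(30°) = 0.375 I₀.
I₃ = I₂ cos²(156° − 68°) = 0.375 I₀ · cos²(88°) = 0.0004567 I₀.
Ratio = 0.0004567 / 0.0351 = 0.01301.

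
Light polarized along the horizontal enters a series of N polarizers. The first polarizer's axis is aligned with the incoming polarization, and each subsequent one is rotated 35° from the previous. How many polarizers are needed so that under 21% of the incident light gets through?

N = 5

First polarizer is aligned with the polarization: full transmission.
Each further stage multiplies by cos²(35°) = 0.671.
After N polarizers: T = 0.671^(N−1). Require T < 0.21 ⇒ N−1 > ln(0.21)/ln(0.671) = 3.91, so N−1 ≥ 4 and N = 5.
Check: N=5 gives T = 0.2027 < 0.21; N=4 gives T = 0.3021.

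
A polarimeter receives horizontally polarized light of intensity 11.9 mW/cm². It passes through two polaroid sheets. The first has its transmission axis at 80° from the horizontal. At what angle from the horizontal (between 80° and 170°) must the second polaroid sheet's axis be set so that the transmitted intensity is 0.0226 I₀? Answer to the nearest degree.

θ ≈ 110°

I₁ = I₀ cos²(80° − 0°) = I₀ cos²(80°) = 0.03015 I₀.
Need I₂/I₀ = 0.0226, so cos²(θ − 80°) = 0.0226 / 0.03015 = 0.7495.
θ − 80° = arccos(√0.7495) = 30.0°, giving θ ≈ 80 + 30.0 = 110.0°.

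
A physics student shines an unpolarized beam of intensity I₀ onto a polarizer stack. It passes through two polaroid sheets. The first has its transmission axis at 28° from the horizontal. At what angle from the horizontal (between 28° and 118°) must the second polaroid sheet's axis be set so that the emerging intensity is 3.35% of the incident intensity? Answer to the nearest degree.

Unpolarized light through the first polarizer → I₁ = ½ I₀, now polarized at 28°.
Need I₂/I₀ = 0.0335, so cos²(θ − 28°) = 0.0335 / 0.5 = 0.067.
θ − 28° = arccos(√0.067) = 75.0°, giving θ ≈ 28 + 75.0 = 103.0°.

θ ≈ 103°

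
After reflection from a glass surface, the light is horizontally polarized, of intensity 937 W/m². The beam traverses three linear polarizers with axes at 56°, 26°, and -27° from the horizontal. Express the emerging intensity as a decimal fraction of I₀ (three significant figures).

I/I₀ ≈ 0.0849

I₁ = 937 W/m² · cos²(56°) = 293 W/m².
I₂ = I₁ · cos²(30°) = 293 · 0.75 = 219.7 W/m².
I₃ = I₂ · cos²(53°) = 219.7 · 0.3622 = 79.59 W/m².
Transmitted fraction = 0.08494.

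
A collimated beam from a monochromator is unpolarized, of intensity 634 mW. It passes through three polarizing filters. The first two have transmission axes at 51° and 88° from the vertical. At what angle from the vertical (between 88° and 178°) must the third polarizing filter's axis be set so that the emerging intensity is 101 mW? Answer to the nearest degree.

Unpolarized light through the first polarizer → I₁ = ½ I₀, now polarized at 51°.
I₂ = I₁ cos²(88° − 51°) = 0.5 I₀ · cos²(37°) = 0.3189 I₀.
Target fraction: 101 / 634 mW = 0.1593 of I₀.
Need I₃/I₀ = 0.1593, so cos²(θ − 88°) = 0.1593 / 0.3189 = 0.4995.
θ − 88° = arccos(√0.4995) = 45.0°, giving θ ≈ 88 + 45.0 = 133.0°.

θ ≈ 133°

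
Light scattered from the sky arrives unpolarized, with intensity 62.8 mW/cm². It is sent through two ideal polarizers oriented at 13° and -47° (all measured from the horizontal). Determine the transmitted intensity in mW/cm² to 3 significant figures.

I ≈ 7.85 mW/cm²

Unpolarized light through the first polarizer → I₁ = 62.8 mW/cm²/2 = 31.4 mW/cm², polarized at 13°.
I₂ = I₁ · cos²(60°) = 31.4 · 0.25 = 7.85 mW/cm².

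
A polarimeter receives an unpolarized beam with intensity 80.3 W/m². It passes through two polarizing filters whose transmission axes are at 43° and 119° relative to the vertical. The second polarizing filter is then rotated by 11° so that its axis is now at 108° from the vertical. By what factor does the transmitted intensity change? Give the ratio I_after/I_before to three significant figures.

I_new/I_old ≈ 3.05

Before rotation:
Unpolarized light through the first polarizer → I₁ = ½ I₀, now polarized at 43°.
I₂ = I₁ cos²(119° − 43°) = 0.5 I₀ · cos²(76°) = 0.02926 I₀.
After rotation:
Unpolarized light through the first polarizer → I₁ = ½ I₀, now polarized at 43°.
I₂ = I₁ cos²(108° − 43°) = 0.5 I₀ · cos²(65°) = 0.0893 I₀.
Ratio = 0.0893 / 0.02926 = 3.052.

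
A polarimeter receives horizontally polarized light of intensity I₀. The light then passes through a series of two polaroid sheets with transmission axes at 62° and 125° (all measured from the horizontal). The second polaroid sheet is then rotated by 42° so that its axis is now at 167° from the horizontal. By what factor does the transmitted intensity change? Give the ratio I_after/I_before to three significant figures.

I_new/I_old ≈ 0.325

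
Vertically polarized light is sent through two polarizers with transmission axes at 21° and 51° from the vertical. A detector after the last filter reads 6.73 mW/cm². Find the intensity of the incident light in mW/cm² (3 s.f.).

By Malus's law, I₁ = I₀ cos²(21° − 0°) = I₀ cos²(21°) = 0.8716 I₀.
I₂ = I₁ cos²(51° − 21°) = 0.8716 I₀ · cos²(30°) = 0.6537 I₀.
So 6.73 mW/cm² = 0.6537 I₀, giving I₀ = 6.73/0.6537 = 10.3 mW/cm².

I₀ ≈ 10.3 mW/cm²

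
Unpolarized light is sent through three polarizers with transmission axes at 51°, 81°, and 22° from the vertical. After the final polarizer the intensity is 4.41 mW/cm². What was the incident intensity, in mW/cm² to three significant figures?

Unpolarized light through the first polarizer → I₁ = ½ I₀, now polarized at 51°.
I₂ = I₁ cos²(81° − 51°) = 0.5 I₀ · cos²(30°) = 0.375 I₀.
I₃ = I₂ cos²(22° − 81°) = 0.375 I₀ · cos²(59°) = 0.09947 I₀.
So 4.41 mW/cm² = 0.09947 I₀, giving I₀ = 4.41/0.09947 = 44.33 mW/cm².

I₀ ≈ 44.3 mW/cm²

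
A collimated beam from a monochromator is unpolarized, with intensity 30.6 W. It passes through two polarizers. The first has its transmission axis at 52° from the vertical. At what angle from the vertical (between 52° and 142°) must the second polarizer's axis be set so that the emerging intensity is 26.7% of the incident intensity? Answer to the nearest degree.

Unpolarized light through the first polarizer → I₁ = ½ I₀, now polarized at 52°.
Need I₂/I₀ = 0.267, so cos²(θ − 52°) = 0.267 / 0.5 = 0.534.
θ − 52° = arccos(√0.534) = 43.1°, giving θ ≈ 52 + 43.1 = 95.1°.

θ ≈ 95°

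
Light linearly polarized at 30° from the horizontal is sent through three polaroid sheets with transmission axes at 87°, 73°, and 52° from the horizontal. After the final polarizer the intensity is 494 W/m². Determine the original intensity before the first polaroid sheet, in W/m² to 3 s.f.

I₀ ≈ 2030 W/m²

By Malus's law, I₁ = I₀ cos²(87° − 30°) = I₀ cos²(57°) = 0.2966 I₀.
I₂ = I₁ cos²(73° − 87°) = 0.2966 I₀ · cos²(14°) = 0.2793 I₀.
I₃ = I₂ cos²(52° − 73°) = 0.2793 I₀ · cos²(21°) = 0.2434 I₀.
So 494 W/m² = 0.2434 I₀, giving I₀ = 494/0.2434 = 2030 W/m².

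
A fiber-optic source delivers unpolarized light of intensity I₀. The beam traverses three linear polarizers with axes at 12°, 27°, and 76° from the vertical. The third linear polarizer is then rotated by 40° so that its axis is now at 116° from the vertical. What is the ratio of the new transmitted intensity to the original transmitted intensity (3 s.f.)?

I_new/I_old ≈ 0.000708

Before rotation:
Unpolarized light through the first polarizer → I₁ = ½ I₀, now polarized at 12°.
I₂ = I₁ cos²(27° − 12°) = 0.5 I₀ · cos²(15°) = 0.4665 I₀.
I₃ = I₂ cos²(76° − 27°) = 0.4665 I₀ · cos²(49°) = 0.2008 I₀.
After rotation:
Unpolarized light through the first polarizer → I₁ = ½ I₀, now polarized at 12°.
I₂ = I₁ cos²(27° − 12°) = 0.5 I₀ · cos²(15°) = 0.4665 I₀.
I₃ = I₂ cos²(116° − 27°) = 0.4665 I₀ · cos²(89°) = 0.0001421 I₀.
Ratio = 0.0001421 / 0.2008 = 0.0007077.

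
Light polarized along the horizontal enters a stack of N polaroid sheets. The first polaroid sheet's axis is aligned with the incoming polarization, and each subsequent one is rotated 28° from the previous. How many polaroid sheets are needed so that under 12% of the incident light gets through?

N = 10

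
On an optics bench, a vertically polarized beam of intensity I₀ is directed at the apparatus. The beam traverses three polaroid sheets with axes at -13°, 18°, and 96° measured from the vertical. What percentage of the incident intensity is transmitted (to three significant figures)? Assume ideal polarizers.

≈ 3.02%

I₁ = I₀ cos²(-13° − 0°) = I₀ cos²(13°) = 0.9494 I₀.
I₂ = I₁ cos²(18° + 13°) = 0.9494 I₀ · cos²(31°) = 0.6976 I₀.
I₃ = I₂ cos²(96° − 18°) = 0.6976 I₀ · cos²(78°) = 0.03015 I₀.
That is 3.015% of the incident intensity.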